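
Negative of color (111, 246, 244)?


Invert: (255-R, 255-G, 255-B)
R: 255-111 = 144
G: 255-246 = 9
B: 255-244 = 11
= RGB(144, 9, 11)


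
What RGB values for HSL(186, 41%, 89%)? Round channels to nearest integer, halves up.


H=186°, S=0.41, L=0.89
C = (1-|2L-1|)×S = (1-|0.78|)×0.41 = 0.0902
H' = H/60 = 186/60 ≈ 3.1000; X = C×(1-|H' mod 2 - 1|) = 0.08118
m = L - C/2 = 0.89 - 0.0451 = 0.8449
Sector ⌊H'⌋ = 3 → (R',G',B') = (0.0, 0.08118, 0.0902)
RGB = ((R'+m)×255, (G'+m)×255, (B'+m)×255) = (215.4495, 236.1504, 238.4505)
Round half up → RGB(215, 236, 238)


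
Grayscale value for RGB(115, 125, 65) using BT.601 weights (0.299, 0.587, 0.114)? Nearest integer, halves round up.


Gray = 0.299×R + 0.587×G + 0.114×B
Gray = 0.299×115 + 0.587×125 + 0.114×65
Gray = 34.385 + 73.375 + 7.410
Gray = 115.170 → round half up → 115
Gray = 115


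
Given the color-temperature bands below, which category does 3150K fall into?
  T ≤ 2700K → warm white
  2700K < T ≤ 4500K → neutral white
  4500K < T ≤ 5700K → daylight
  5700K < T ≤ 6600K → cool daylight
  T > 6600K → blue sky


Temperature: 3150K
2700K < 3150K ≤ 4500K → neutral white
Classification: neutral white


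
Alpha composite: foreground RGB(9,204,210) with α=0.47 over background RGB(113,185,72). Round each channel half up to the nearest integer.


C = α×F + (1-α)×B, with 1-α = 0.53
R: 0.47×9 + 0.53×113 = 4.23 + 59.89 = 64.12 → 64
G: 0.47×204 + 0.53×185 = 95.88 + 98.05 = 193.93 → 194
B: 0.47×210 + 0.53×72 = 98.70 + 38.16 = 136.86 → 137
= RGB(64, 194, 137)


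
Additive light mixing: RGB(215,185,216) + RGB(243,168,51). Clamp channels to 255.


Additive: each channel = min(255, C₁+C₂)
R: 215+243 = 458 → 255
G: 185+168 = 353 → 255
B: 216+51 = 267 → 255
= RGB(255, 255, 255)


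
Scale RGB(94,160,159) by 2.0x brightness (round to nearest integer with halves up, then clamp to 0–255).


Multiply each channel by 2.0, round half up, clamp to [0, 255]
R: 94×2.0 = 188
G: 160×2.0 = 320 → clamp → 255
B: 159×2.0 = 318 → clamp → 255
= RGB(188, 255, 255)


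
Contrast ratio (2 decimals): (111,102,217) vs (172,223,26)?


Linearize each sRGB channel c=v/255: c/12.92 if c ≤ 0.04045 else ((c+0.055)/1.055)^2.4
L = 0.2126×R_lin + 0.7152×G_lin + 0.0722×B_lin
Color 1 (111,102,217):
  R=111: 111/255≈0.4353 > 0.04045 → ((0.4353+0.055)/1.055)^2.4 ≈ 0.15896
  G=102: 102/255≈0.4000 > 0.04045 → ((0.4000+0.055)/1.055)^2.4 ≈ 0.13287
  B=217: 217/255≈0.8510 > 0.04045 → ((0.8510+0.055)/1.055)^2.4 ≈ 0.69387
  L1 = 0.2126×0.15896 + 0.7152×0.13287 + 0.0722×0.69387 ≈ 0.17892
Color 2 (172,223,26):
  R=172: 172/255≈0.6745 > 0.04045 → ((0.6745+0.055)/1.055)^2.4 ≈ 0.41254
  G=223: 223/255≈0.8745 > 0.04045 → ((0.8745+0.055)/1.055)^2.4 ≈ 0.73791
  B=26: 26/255≈0.1020 > 0.04045 → ((0.1020+0.055)/1.055)^2.4 ≈ 0.01033
  L2 = 0.2126×0.41254 + 0.7152×0.73791 + 0.0722×0.01033 ≈ 0.61621
Lighter = 0.61621, Darker = 0.17892
Ratio = (L_lighter + 0.05) / (L_darker + 0.05)
Ratio = (0.61621 + 0.05) / (0.17892 + 0.05) = 0.66621 / 0.22892 ≈ 2.9102
Ratio ≈ 2.91:1


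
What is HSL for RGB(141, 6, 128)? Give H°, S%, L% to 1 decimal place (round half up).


Normalize: R'=141/255≈0.5529, G'=6/255≈0.0235, B'=128/255≈0.5020
Max=141/255, Min=6/255, Δ=Max-Min=135/255
L = (Max+Min)/2 = (141+6)/510 = 147/510 = 0.28823… → L = 28.8%
L ≤ 0.5 → S = Δ/(Max+Min) = 135/(141+6) = 135/147 = 0.91836… → S = 91.8%
(the 1/255 factors cancel in S and H, so raw channel differences can be used)
Max is R' → H = 60 × (((G-B)/Δ) mod 6) = 60 × (((6-128)/135) mod 6)
  (-122)/135 = -0.9037…; negative, so add 6 → 5.0962…
  H = 60 × 5.0962… = 305.777…° → H = 305.8°
= HSL(305.8°, 91.8%, 28.8%)


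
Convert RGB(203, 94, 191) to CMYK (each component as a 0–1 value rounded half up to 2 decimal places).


R'=203/255≈0.7961, G'=94/255≈0.3686, B'=191/255≈0.7490
K = 1 - max(R',G',B') = 1 - 203/255 = 52/255 = 0.20392… → 0.20
(1-R'-K)/(1-K) simplifies to (max-R)/max with max = 203:
C = (203-203)/203 = 0/203 = 0 → 0.00
M = (203-94)/203 = 109/203 = 0.53694… → 0.54
Y = (203-191)/203 = 12/203 = 0.05911… → 0.06
= CMYK(0.00, 0.54, 0.06, 0.20)


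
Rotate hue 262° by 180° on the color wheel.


New hue = (H + rotation) mod 360
New hue = (262 + 180) mod 360
= 442 mod 360
= 82°


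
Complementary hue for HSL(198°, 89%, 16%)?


Complement = opposite side of color wheel = hue + 180°
H' = (198 + 180) mod 360 = 18°
S and L unchanged.
= HSL(18°, 89%, 16%)


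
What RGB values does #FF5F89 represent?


FF → 255 (R)
5F → 95 (G)
89 → 137 (B)
= RGB(255, 95, 137)


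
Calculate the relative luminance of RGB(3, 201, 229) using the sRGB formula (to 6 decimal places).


Linearize each channel (sRGB transfer function): c = v/255; c_lin = c/12.92 if c ≤ 0.04045, else ((c+0.055)/1.055)^2.4
  R: 3/255 ≈ 0.011765 ≤ 0.04045 → 0.011765/12.92 ≈ 0.000911
  G: 201/255 ≈ 0.788235 > 0.04045 → ((0.788235+0.055)/1.055)^2.4 ≈ 0.584078
  B: 229/255 ≈ 0.898039 > 0.04045 → ((0.898039+0.055)/1.055)^2.4 ≈ 0.783538
R_lin = 0.000911, G_lin = 0.584078, B_lin = 0.783538
L = 0.2126×R + 0.7152×G + 0.0722×B
L = 0.2126×0.000911 + 0.7152×0.584078 + 0.0722×0.783538
L ≈ 0.474498


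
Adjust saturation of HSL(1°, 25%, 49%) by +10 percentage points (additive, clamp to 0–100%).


Original S = 25%
Adjustment = +10 percentage points
New S = 25 + (10) = 35
Clamp to [0, 100] → 35
= HSL(1°, 35%, 49%)


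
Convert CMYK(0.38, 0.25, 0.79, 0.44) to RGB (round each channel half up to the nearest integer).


R = 255 × (1-C) × (1-K) = 255 × 0.62 × 0.56 = 88.536 → 89
G = 255 × (1-M) × (1-K) = 255 × 0.75 × 0.56 = 107.1 → 107
B = 255 × (1-Y) × (1-K) = 255 × 0.21 × 0.56 = 29.988 → 30
= RGB(89, 107, 30)


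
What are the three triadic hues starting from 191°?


Triadic: equally spaced at 120° intervals
H1 = 191°
H2 = (191 + 120) mod 360 = 311°
H3 = (191 + 240) mod 360 = 71°
Triadic = 191°, 311°, 71°


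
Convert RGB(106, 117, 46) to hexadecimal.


R = 106 → 6A (hex)
G = 117 → 75 (hex)
B = 46 → 2E (hex)
Hex = #6A752E


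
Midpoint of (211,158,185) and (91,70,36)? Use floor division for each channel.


Midpoint: each channel = ⌊(C₁+C₂)/2⌋
R: ⌊(211+91)/2⌋ = 151
G: ⌊(158+70)/2⌋ = 114
B: ⌊(185+36)/2⌋ = 110
= RGB(151, 114, 110)


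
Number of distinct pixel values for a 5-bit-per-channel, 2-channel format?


Total bits = 5 bits/channel × 2 channels = 10 bits
Distinct pixel values = 2^10
= 1,024 pixel values


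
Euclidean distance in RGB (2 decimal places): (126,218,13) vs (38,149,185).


d = √[(R₁-R₂)² + (G₁-G₂)² + (B₁-B₂)²]
d = √[(126-38)² + (218-149)² + (13-185)²]
d = √[7744 + 4761 + 29584]
d = √42089
d ≈ 205.16


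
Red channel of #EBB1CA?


Color: #EBB1CA
R = EB = 235
G = B1 = 177
B = CA = 202
Red = 235


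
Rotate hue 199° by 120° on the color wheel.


New hue = (H + rotation) mod 360
New hue = (199 + 120) mod 360
= 319 mod 360
= 319°


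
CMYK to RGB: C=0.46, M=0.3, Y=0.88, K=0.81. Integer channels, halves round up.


R = 255 × (1-C) × (1-K) = 255 × 0.54 × 0.19 = 26.163 → 26
G = 255 × (1-M) × (1-K) = 255 × 0.70 × 0.19 = 33.915 → 34
B = 255 × (1-Y) × (1-K) = 255 × 0.12 × 0.19 = 5.814 → 6
= RGB(26, 34, 6)


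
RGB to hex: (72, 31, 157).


R = 72 → 48 (hex)
G = 31 → 1F (hex)
B = 157 → 9D (hex)
Hex = #481F9D


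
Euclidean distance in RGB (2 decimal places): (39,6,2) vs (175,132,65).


d = √[(R₁-R₂)² + (G₁-G₂)² + (B₁-B₂)²]
d = √[(39-175)² + (6-132)² + (2-65)²]
d = √[18496 + 15876 + 3969]
d = √38341
d ≈ 195.81


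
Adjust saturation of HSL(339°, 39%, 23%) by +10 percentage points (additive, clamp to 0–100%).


Original S = 39%
Adjustment = +10 percentage points
New S = 39 + (10) = 49
Clamp to [0, 100] → 49
= HSL(339°, 49%, 23%)


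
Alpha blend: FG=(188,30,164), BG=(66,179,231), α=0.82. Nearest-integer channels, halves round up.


C = α×F + (1-α)×B, with 1-α = 0.18
R: 0.82×188 + 0.18×66 = 154.16 + 11.88 = 166.04 → 166
G: 0.82×30 + 0.18×179 = 24.60 + 32.22 = 56.82 → 57
B: 0.82×164 + 0.18×231 = 134.48 + 41.58 = 176.06 → 176
= RGB(166, 57, 176)


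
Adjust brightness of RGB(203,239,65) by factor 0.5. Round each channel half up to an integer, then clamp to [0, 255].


Multiply each channel by 0.5, round half up, clamp to [0, 255]
R: 203×0.5 = 101.5 → round → 102
G: 239×0.5 = 119.5 → round → 120
B: 65×0.5 = 32.5 → round → 33
= RGB(102, 120, 33)


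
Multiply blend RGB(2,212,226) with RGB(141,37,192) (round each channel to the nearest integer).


Multiply: C = A×B/255, rounded to nearest integer
R: 2×141/255 = 282/255 ≈ 1.106 → 1
G: 212×37/255 = 7844/255 ≈ 30.761 → 31
B: 226×192/255 = 43392/255 ≈ 170.165 → 170
= RGB(1, 31, 170)


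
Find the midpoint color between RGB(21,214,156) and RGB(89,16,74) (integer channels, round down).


Midpoint: each channel = ⌊(C₁+C₂)/2⌋
R: ⌊(21+89)/2⌋ = 55
G: ⌊(214+16)/2⌋ = 115
B: ⌊(156+74)/2⌋ = 115
= RGB(55, 115, 115)


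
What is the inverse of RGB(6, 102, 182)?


Invert: (255-R, 255-G, 255-B)
R: 255-6 = 249
G: 255-102 = 153
B: 255-182 = 73
= RGB(249, 153, 73)


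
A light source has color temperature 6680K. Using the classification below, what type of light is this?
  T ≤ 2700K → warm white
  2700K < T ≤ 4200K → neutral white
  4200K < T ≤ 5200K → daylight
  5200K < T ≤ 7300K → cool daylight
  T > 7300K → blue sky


Temperature: 6680K
5200K < 6680K ≤ 7300K → cool daylight
Classification: cool daylight


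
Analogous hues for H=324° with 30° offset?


Base hue: 324°
Left analog: (324 - 30) mod 360 = 294°
Right analog: (324 + 30) mod 360 = 354°
Analogous hues = 294° and 354°


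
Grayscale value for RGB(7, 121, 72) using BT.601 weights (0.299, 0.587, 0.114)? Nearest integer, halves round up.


Gray = 0.299×R + 0.587×G + 0.114×B
Gray = 0.299×7 + 0.587×121 + 0.114×72
Gray = 2.093 + 71.027 + 8.208
Gray = 81.328 → round half up → 81
Gray = 81


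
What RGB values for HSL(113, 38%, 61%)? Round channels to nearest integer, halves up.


H=113°, S=0.38, L=0.61
C = (1-|2L-1|)×S = (1-|0.22|)×0.38 = 0.2964
H' = H/60 = 113/60 ≈ 1.8833; X = C×(1-|H' mod 2 - 1|) = 0.03458
m = L - C/2 = 0.61 - 0.1482 = 0.4618
Sector ⌊H'⌋ = 1 → (R',G',B') = (0.03458, 0.2964, 0.0)
RGB = ((R'+m)×255, (G'+m)×255, (B'+m)×255) = (126.5769, 193.341, 117.759)
Round half up → RGB(127, 193, 118)


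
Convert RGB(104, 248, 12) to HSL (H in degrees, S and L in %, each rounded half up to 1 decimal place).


Normalize: R'=104/255≈0.4078, G'=248/255≈0.9725, B'=12/255≈0.0471
Max=248/255, Min=12/255, Δ=Max-Min=236/255
L = (Max+Min)/2 = (248+12)/510 = 260/510 = 0.50980… → L = 51.0%
L > 0.5 → S = Δ/(2-Max-Min) = 236/(510-248-12) = 236/250 = 0.944 → S = 94.4%
(the 1/255 factors cancel in S and H, so raw channel differences can be used)
Max is G' → H = 60 × ((B-R)/Δ + 2) = 60 × ((12-104)/236 + 2)
  -92/236 + 2 = -0.3898… + 2 = 1.6101…
  H = 60 × 1.6101… = 96.610…° → H = 96.6°
= HSL(96.6°, 94.4%, 51.0%)


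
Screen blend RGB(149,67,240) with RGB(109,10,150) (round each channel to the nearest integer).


Screen: C = 255 - (255-A)×(255-B)/255, rounded to nearest integer
R: 255 - (255-149)×(255-109)/255 = 255 - 15476/255 ≈ 255 - 60.690 = 194.310 → 194
G: 255 - (255-67)×(255-10)/255 = 255 - 46060/255 ≈ 255 - 180.627 = 74.373 → 74
B: 255 - (255-240)×(255-150)/255 = 255 - 1575/255 ≈ 255 - 6.176 = 248.824 → 249
= RGB(194, 74, 249)


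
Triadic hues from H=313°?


Triadic: equally spaced at 120° intervals
H1 = 313°
H2 = (313 + 120) mod 360 = 73°
H3 = (313 + 240) mod 360 = 193°
Triadic = 313°, 73°, 193°


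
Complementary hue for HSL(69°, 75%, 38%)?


Complement = opposite side of color wheel = hue + 180°
H' = (69 + 180) mod 360 = 249°
S and L unchanged.
= HSL(249°, 75%, 38%)


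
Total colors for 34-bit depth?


Colors = 2^bits = 2^34
= 17,179,869,184 colors


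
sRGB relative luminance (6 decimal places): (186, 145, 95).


Linearize each channel (sRGB transfer function): c = v/255; c_lin = c/12.92 if c ≤ 0.04045, else ((c+0.055)/1.055)^2.4
  R: 186/255 ≈ 0.729412 > 0.04045 → ((0.729412+0.055)/1.055)^2.4 ≈ 0.491021
  G: 145/255 ≈ 0.568627 > 0.04045 → ((0.568627+0.055)/1.055)^2.4 ≈ 0.283149
  B: 95/255 ≈ 0.372549 > 0.04045 → ((0.372549+0.055)/1.055)^2.4 ≈ 0.114435
R_lin = 0.491021, G_lin = 0.283149, B_lin = 0.114435
L = 0.2126×R + 0.7152×G + 0.0722×B
L = 0.2126×0.491021 + 0.7152×0.283149 + 0.0722×0.114435
L ≈ 0.315161


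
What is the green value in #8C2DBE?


Color: #8C2DBE
R = 8C = 140
G = 2D = 45
B = BE = 190
Green = 45


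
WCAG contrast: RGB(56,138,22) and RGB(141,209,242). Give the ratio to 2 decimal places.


Linearize each sRGB channel c=v/255: c/12.92 if c ≤ 0.04045 else ((c+0.055)/1.055)^2.4
L = 0.2126×R_lin + 0.7152×G_lin + 0.0722×B_lin
Color 1 (56,138,22):
  R=56: 56/255≈0.2196 > 0.04045 → ((0.2196+0.055)/1.055)^2.4 ≈ 0.03955
  G=138: 138/255≈0.5412 > 0.04045 → ((0.5412+0.055)/1.055)^2.4 ≈ 0.25415
  B=22: 22/255≈0.0863 > 0.04045 → ((0.0863+0.055)/1.055)^2.4 ≈ 0.00802
  L1 = 0.2126×0.03955 + 0.7152×0.25415 + 0.0722×0.00802 ≈ 0.19076
Color 2 (141,209,242):
  R=141: 141/255≈0.5529 > 0.04045 → ((0.5529+0.055)/1.055)^2.4 ≈ 0.26636
  G=209: 209/255≈0.8196 > 0.04045 → ((0.8196+0.055)/1.055)^2.4 ≈ 0.63760
  B=242: 242/255≈0.9490 > 0.04045 → ((0.9490+0.055)/1.055)^2.4 ≈ 0.88792
  L2 = 0.2126×0.26636 + 0.7152×0.63760 + 0.0722×0.88792 ≈ 0.57674
Lighter = 0.57674, Darker = 0.19076
Ratio = (L_lighter + 0.05) / (L_darker + 0.05)
Ratio = (0.57674 + 0.05) / (0.19076 + 0.05) = 0.62674 / 0.24076 ≈ 2.6032
Ratio ≈ 2.60:1


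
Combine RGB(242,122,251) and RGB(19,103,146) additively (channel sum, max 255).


Additive: each channel = min(255, C₁+C₂)
R: 242+19 = 261 → 255
G: 122+103 = 225 → 225
B: 251+146 = 397 → 255
= RGB(255, 225, 255)


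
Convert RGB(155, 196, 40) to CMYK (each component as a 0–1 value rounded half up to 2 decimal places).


R'=155/255≈0.6078, G'=196/255≈0.7686, B'=40/255≈0.1569
K = 1 - max(R',G',B') = 1 - 196/255 = 59/255 = 0.23137… → 0.23
(1-R'-K)/(1-K) simplifies to (max-R)/max with max = 196:
C = (196-155)/196 = 41/196 = 0.20918… → 0.21
M = (196-196)/196 = 0/196 = 0 → 0.00
Y = (196-40)/196 = 156/196 = 0.79591… → 0.80
= CMYK(0.21, 0.00, 0.80, 0.23)


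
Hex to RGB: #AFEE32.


AF → 175 (R)
EE → 238 (G)
32 → 50 (B)
= RGB(175, 238, 50)


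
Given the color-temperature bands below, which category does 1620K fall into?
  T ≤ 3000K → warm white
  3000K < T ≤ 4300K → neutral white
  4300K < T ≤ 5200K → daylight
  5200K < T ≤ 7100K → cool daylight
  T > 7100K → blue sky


Temperature: 1620K
1620K ≤ 3000K → warm white
Classification: warm white


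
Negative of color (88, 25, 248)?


Invert: (255-R, 255-G, 255-B)
R: 255-88 = 167
G: 255-25 = 230
B: 255-248 = 7
= RGB(167, 230, 7)


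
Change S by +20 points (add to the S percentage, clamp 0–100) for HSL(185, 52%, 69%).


Original S = 52%
Adjustment = +20 percentage points
New S = 52 + (20) = 72
Clamp to [0, 100] → 72
= HSL(185°, 72%, 69%)


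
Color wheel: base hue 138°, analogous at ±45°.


Base hue: 138°
Left analog: (138 - 45) mod 360 = 93°
Right analog: (138 + 45) mod 360 = 183°
Analogous hues = 93° and 183°


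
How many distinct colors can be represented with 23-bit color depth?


Colors = 2^bits = 2^23
= 8,388,608 colors


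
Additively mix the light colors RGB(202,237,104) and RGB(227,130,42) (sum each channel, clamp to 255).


Additive: each channel = min(255, C₁+C₂)
R: 202+227 = 429 → 255
G: 237+130 = 367 → 255
B: 104+42 = 146 → 146
= RGB(255, 255, 146)


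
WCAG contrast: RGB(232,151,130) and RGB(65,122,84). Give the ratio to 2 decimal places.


Linearize each sRGB channel c=v/255: c/12.92 if c ≤ 0.04045 else ((c+0.055)/1.055)^2.4
L = 0.2126×R_lin + 0.7152×G_lin + 0.0722×B_lin
Color 1 (232,151,130):
  R=232: 232/255≈0.9098 > 0.04045 → ((0.9098+0.055)/1.055)^2.4 ≈ 0.80695
  G=151: 151/255≈0.5922 > 0.04045 → ((0.5922+0.055)/1.055)^2.4 ≈ 0.30947
  B=130: 130/255≈0.5098 > 0.04045 → ((0.5098+0.055)/1.055)^2.4 ≈ 0.22323
  L1 = 0.2126×0.80695 + 0.7152×0.30947 + 0.0722×0.22323 ≈ 0.40901
Color 2 (65,122,84):
  R=65: 65/255≈0.2549 > 0.04045 → ((0.2549+0.055)/1.055)^2.4 ≈ 0.05286
  G=122: 122/255≈0.4784 > 0.04045 → ((0.4784+0.055)/1.055)^2.4 ≈ 0.19462
  B=84: 84/255≈0.3294 > 0.04045 → ((0.3294+0.055)/1.055)^2.4 ≈ 0.08866
  L2 = 0.2126×0.05286 + 0.7152×0.19462 + 0.0722×0.08866 ≈ 0.15683
Lighter = 0.40901, Darker = 0.15683
Ratio = (L_lighter + 0.05) / (L_darker + 0.05)
Ratio = (0.40901 + 0.05) / (0.15683 + 0.05) = 0.45901 / 0.20683 ≈ 2.2193
Ratio ≈ 2.22:1


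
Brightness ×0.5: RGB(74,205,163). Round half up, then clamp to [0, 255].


Multiply each channel by 0.5, round half up, clamp to [0, 255]
R: 74×0.5 = 37
G: 205×0.5 = 102.5 → round → 103
B: 163×0.5 = 81.5 → round → 82
= RGB(37, 103, 82)


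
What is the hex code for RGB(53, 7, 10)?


R = 53 → 35 (hex)
G = 7 → 07 (hex)
B = 10 → 0A (hex)
Hex = #35070A


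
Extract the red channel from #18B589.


Color: #18B589
R = 18 = 24
G = B5 = 181
B = 89 = 137
Red = 24


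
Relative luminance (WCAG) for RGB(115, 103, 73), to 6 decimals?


Linearize each channel (sRGB transfer function): c = v/255; c_lin = c/12.92 if c ≤ 0.04045, else ((c+0.055)/1.055)^2.4
  R: 115/255 ≈ 0.450980 > 0.04045 → ((0.450980+0.055)/1.055)^2.4 ≈ 0.171441
  G: 103/255 ≈ 0.403922 > 0.04045 → ((0.403922+0.055)/1.055)^2.4 ≈ 0.135633
  B: 73/255 ≈ 0.286275 > 0.04045 → ((0.286275+0.055)/1.055)^2.4 ≈ 0.066626
R_lin = 0.171441, G_lin = 0.135633, B_lin = 0.066626
L = 0.2126×R + 0.7152×G + 0.0722×B
L = 0.2126×0.171441 + 0.7152×0.135633 + 0.0722×0.066626
L ≈ 0.138264


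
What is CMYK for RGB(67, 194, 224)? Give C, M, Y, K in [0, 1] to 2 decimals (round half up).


R'=67/255≈0.2627, G'=194/255≈0.7608, B'=224/255≈0.8784
K = 1 - max(R',G',B') = 1 - 224/255 = 31/255 = 0.12156… → 0.12
(1-R'-K)/(1-K) simplifies to (max-R)/max with max = 224:
C = (224-67)/224 = 157/224 = 0.70089… → 0.70
M = (224-194)/224 = 30/224 = 0.13392… → 0.13
Y = (224-224)/224 = 0/224 = 0 → 0.00
= CMYK(0.70, 0.13, 0.00, 0.12)


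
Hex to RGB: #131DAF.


13 → 19 (R)
1D → 29 (G)
AF → 175 (B)
= RGB(19, 29, 175)


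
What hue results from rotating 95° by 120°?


New hue = (H + rotation) mod 360
New hue = (95 + 120) mod 360
= 215 mod 360
= 215°


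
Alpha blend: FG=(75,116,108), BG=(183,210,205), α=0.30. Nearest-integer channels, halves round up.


C = α×F + (1-α)×B, with 1-α = 0.70
R: 0.30×75 + 0.70×183 = 22.50 + 128.10 = 150.60 → 151
G: 0.30×116 + 0.70×210 = 34.80 + 147.00 = 181.80 → 182
B: 0.30×108 + 0.70×205 = 32.40 + 143.50 = 175.90 → 176
= RGB(151, 182, 176)


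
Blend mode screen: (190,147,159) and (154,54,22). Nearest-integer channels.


Screen: C = 255 - (255-A)×(255-B)/255, rounded to nearest integer
R: 255 - (255-190)×(255-154)/255 = 255 - 6565/255 ≈ 255 - 25.745 = 229.255 → 229
G: 255 - (255-147)×(255-54)/255 = 255 - 21708/255 ≈ 255 - 85.129 = 169.871 → 170
B: 255 - (255-159)×(255-22)/255 = 255 - 22368/255 ≈ 255 - 87.718 = 167.282 → 167
= RGB(229, 170, 167)


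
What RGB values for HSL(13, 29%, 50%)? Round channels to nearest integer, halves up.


H=13°, S=0.29, L=0.50
C = (1-|2L-1|)×S = (1-|0.00|)×0.29 = 0.29
H' = H/60 = 13/60 ≈ 0.2167; X = C×(1-|H' mod 2 - 1|) ≈ 0.0628
m = L - C/2 = 0.50 - 0.145 = 0.355
Sector ⌊H'⌋ = 0 → (R',G',B') = (0.29, ≈0.0628, 0.0)
RGB = ((R'+m)×255, (G'+m)×255, (B'+m)×255) = (164.475, 106.5475, 90.525)
Round half up → RGB(164, 107, 91)


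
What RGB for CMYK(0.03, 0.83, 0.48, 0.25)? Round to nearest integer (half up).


R = 255 × (1-C) × (1-K) = 255 × 0.97 × 0.75 = 185.5125 → 186
G = 255 × (1-M) × (1-K) = 255 × 0.17 × 0.75 = 32.5125 → 33
B = 255 × (1-Y) × (1-K) = 255 × 0.52 × 0.75 = 99.45 → 99
= RGB(186, 33, 99)


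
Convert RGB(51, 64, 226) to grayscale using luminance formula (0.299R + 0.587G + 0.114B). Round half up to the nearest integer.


Gray = 0.299×R + 0.587×G + 0.114×B
Gray = 0.299×51 + 0.587×64 + 0.114×226
Gray = 15.249 + 37.568 + 25.764
Gray = 78.581 → round half up → 79
Gray = 79


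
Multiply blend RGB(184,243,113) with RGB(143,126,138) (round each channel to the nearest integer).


Multiply: C = A×B/255, rounded to nearest integer
R: 184×143/255 = 26312/255 ≈ 103.184 → 103
G: 243×126/255 = 30618/255 ≈ 120.071 → 120
B: 113×138/255 = 15594/255 ≈ 61.153 → 61
= RGB(103, 120, 61)


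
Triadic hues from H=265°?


Triadic: equally spaced at 120° intervals
H1 = 265°
H2 = (265 + 120) mod 360 = 25°
H3 = (265 + 240) mod 360 = 145°
Triadic = 265°, 25°, 145°


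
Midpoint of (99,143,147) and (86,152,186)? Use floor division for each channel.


Midpoint: each channel = ⌊(C₁+C₂)/2⌋
R: ⌊(99+86)/2⌋ = 92
G: ⌊(143+152)/2⌋ = 147
B: ⌊(147+186)/2⌋ = 166
= RGB(92, 147, 166)


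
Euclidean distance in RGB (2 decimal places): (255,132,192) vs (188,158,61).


d = √[(R₁-R₂)² + (G₁-G₂)² + (B₁-B₂)²]
d = √[(255-188)² + (132-158)² + (192-61)²]
d = √[4489 + 676 + 17161]
d = √22326
d ≈ 149.42


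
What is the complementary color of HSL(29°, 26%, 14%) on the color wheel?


Complement = opposite side of color wheel = hue + 180°
H' = (29 + 180) mod 360 = 209°
S and L unchanged.
= HSL(209°, 26%, 14%)


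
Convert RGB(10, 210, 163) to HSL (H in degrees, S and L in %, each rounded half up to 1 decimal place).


Normalize: R'=10/255≈0.0392, G'=210/255≈0.8235, B'=163/255≈0.6392
Max=210/255, Min=10/255, Δ=Max-Min=200/255
L = (Max+Min)/2 = (210+10)/510 = 220/510 = 0.43137… → L = 43.1%
L ≤ 0.5 → S = Δ/(Max+Min) = 200/(210+10) = 200/220 = 0.90909… → S = 90.9%
(the 1/255 factors cancel in S and H, so raw channel differences can be used)
Max is G' → H = 60 × ((B-R)/Δ + 2) = 60 × ((163-10)/200 + 2)
  153/200 + 2 = 0.765 + 2 = 2.765
  H = 60 × 2.765 = 165.9° → H = 165.9°
= HSL(165.9°, 90.9%, 43.1%)


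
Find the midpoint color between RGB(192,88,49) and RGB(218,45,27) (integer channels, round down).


Midpoint: each channel = ⌊(C₁+C₂)/2⌋
R: ⌊(192+218)/2⌋ = 205
G: ⌊(88+45)/2⌋ = 66
B: ⌊(49+27)/2⌋ = 38
= RGB(205, 66, 38)


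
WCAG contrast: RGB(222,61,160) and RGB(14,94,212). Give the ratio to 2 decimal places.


Linearize each sRGB channel c=v/255: c/12.92 if c ≤ 0.04045 else ((c+0.055)/1.055)^2.4
L = 0.2126×R_lin + 0.7152×G_lin + 0.0722×B_lin
Color 1 (222,61,160):
  R=222: 222/255≈0.8706 > 0.04045 → ((0.8706+0.055)/1.055)^2.4 ≈ 0.73046
  G=61: 61/255≈0.2392 > 0.04045 → ((0.2392+0.055)/1.055)^2.4 ≈ 0.04667
  B=160: 160/255≈0.6275 > 0.04045 → ((0.6275+0.055)/1.055)^2.4 ≈ 0.35153
  L1 = 0.2126×0.73046 + 0.7152×0.04667 + 0.0722×0.35153 ≈ 0.21405
Color 2 (14,94,212):
  R=14: 14/255≈0.0549 > 0.04045 → ((0.0549+0.055)/1.055)^2.4 ≈ 0.00439
  G=94: 94/255≈0.3686 > 0.04045 → ((0.3686+0.055)/1.055)^2.4 ≈ 0.11193
  B=212: 212/255≈0.8314 > 0.04045 → ((0.8314+0.055)/1.055)^2.4 ≈ 0.65837
  L2 = 0.2126×0.00439 + 0.7152×0.11193 + 0.0722×0.65837 ≈ 0.12852
Lighter = 0.21405, Darker = 0.12852
Ratio = (L_lighter + 0.05) / (L_darker + 0.05)
Ratio = (0.21405 + 0.05) / (0.12852 + 0.05) = 0.26405 / 0.17852 ≈ 1.4791
Ratio ≈ 1.48:1


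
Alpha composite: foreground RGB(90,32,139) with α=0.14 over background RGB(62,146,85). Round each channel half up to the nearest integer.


C = α×F + (1-α)×B, with 1-α = 0.86
R: 0.14×90 + 0.86×62 = 12.60 + 53.32 = 65.92 → 66
G: 0.14×32 + 0.86×146 = 4.48 + 125.56 = 130.04 → 130
B: 0.14×139 + 0.86×85 = 19.46 + 73.10 = 92.56 → 93
= RGB(66, 130, 93)


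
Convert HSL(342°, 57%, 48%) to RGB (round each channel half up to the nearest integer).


H=342°, S=0.57, L=0.48
C = (1-|2L-1|)×S = (1-|-0.04|)×0.57 = 0.5472
H' = H/60 = 342/60 ≈ 5.7000; X = C×(1-|H' mod 2 - 1|) = 0.16416
m = L - C/2 = 0.48 - 0.2736 = 0.2064
Sector ⌊H'⌋ = 5 → (R',G',B') = (0.5472, 0.0, 0.16416)
RGB = ((R'+m)×255, (G'+m)×255, (B'+m)×255) = (192.168, 52.632, 94.4928)
Round half up → RGB(192, 53, 94)


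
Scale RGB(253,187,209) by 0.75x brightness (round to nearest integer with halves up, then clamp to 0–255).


Multiply each channel by 0.75, round half up, clamp to [0, 255]
R: 253×0.75 = 189.75 → round → 190
G: 187×0.75 = 140.25 → round → 140
B: 209×0.75 = 156.75 → round → 157
= RGB(190, 140, 157)


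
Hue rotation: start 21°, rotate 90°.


New hue = (H + rotation) mod 360
New hue = (21 + 90) mod 360
= 111 mod 360
= 111°


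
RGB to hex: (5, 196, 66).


R = 5 → 05 (hex)
G = 196 → C4 (hex)
B = 66 → 42 (hex)
Hex = #05C442


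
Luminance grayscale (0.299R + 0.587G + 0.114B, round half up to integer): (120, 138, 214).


Gray = 0.299×R + 0.587×G + 0.114×B
Gray = 0.299×120 + 0.587×138 + 0.114×214
Gray = 35.880 + 81.006 + 24.396
Gray = 141.282 → round half up → 141
Gray = 141


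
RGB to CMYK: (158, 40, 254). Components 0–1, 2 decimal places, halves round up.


R'=158/255≈0.6196, G'=40/255≈0.1569, B'=254/255≈0.9961
K = 1 - max(R',G',B') = 1 - 254/255 = 1/255 = 0.00392… → 0.00
(1-R'-K)/(1-K) simplifies to (max-R)/max with max = 254:
C = (254-158)/254 = 96/254 = 0.37795… → 0.38
M = (254-40)/254 = 214/254 = 0.84251… → 0.84
Y = (254-254)/254 = 0/254 = 0 → 0.00
= CMYK(0.38, 0.84, 0.00, 0.00)


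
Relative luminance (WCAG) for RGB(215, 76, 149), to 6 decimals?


Linearize each channel (sRGB transfer function): c = v/255; c_lin = c/12.92 if c ≤ 0.04045, else ((c+0.055)/1.055)^2.4
  R: 215/255 ≈ 0.843137 > 0.04045 → ((0.843137+0.055)/1.055)^2.4 ≈ 0.679542
  G: 76/255 ≈ 0.298039 > 0.04045 → ((0.298039+0.055)/1.055)^2.4 ≈ 0.072272
  B: 149/255 ≈ 0.584314 > 0.04045 → ((0.584314+0.055)/1.055)^2.4 ≈ 0.300544
R_lin = 0.679542, G_lin = 0.072272, B_lin = 0.300544
L = 0.2126×R + 0.7152×G + 0.0722×B
L = 0.2126×0.679542 + 0.7152×0.072272 + 0.0722×0.300544
L ≈ 0.217859


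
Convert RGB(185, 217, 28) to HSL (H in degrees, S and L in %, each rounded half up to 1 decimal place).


Normalize: R'=185/255≈0.7255, G'=217/255≈0.8510, B'=28/255≈0.1098
Max=217/255, Min=28/255, Δ=Max-Min=189/255
L = (Max+Min)/2 = (217+28)/510 = 245/510 = 0.48039… → L = 48.0%
L ≤ 0.5 → S = Δ/(Max+Min) = 189/(217+28) = 189/245 = 0.77142… → S = 77.1%
(the 1/255 factors cancel in S and H, so raw channel differences can be used)
Max is G' → H = 60 × ((B-R)/Δ + 2) = 60 × ((28-185)/189 + 2)
  -157/189 + 2 = -0.8306… + 2 = 1.1693…
  H = 60 × 1.1693… = 70.158…° → H = 70.2°
= HSL(70.2°, 77.1%, 48.0%)


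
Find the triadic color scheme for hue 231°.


Triadic: equally spaced at 120° intervals
H1 = 231°
H2 = (231 + 120) mod 360 = 351°
H3 = (231 + 240) mod 360 = 111°
Triadic = 231°, 351°, 111°


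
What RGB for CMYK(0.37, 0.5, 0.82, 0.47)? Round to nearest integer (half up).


R = 255 × (1-C) × (1-K) = 255 × 0.63 × 0.53 = 85.1445 → 85
G = 255 × (1-M) × (1-K) = 255 × 0.50 × 0.53 = 67.575 → 68
B = 255 × (1-Y) × (1-K) = 255 × 0.18 × 0.53 = 24.327 → 24
= RGB(85, 68, 24)


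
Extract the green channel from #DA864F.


Color: #DA864F
R = DA = 218
G = 86 = 134
B = 4F = 79
Green = 134


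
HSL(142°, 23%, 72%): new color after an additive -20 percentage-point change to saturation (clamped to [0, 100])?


Original S = 23%
Adjustment = -20 percentage points
New S = 23 + (-20) = 3
Clamp to [0, 100] → 3
= HSL(142°, 3%, 72%)


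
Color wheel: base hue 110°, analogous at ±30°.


Base hue: 110°
Left analog: (110 - 30) mod 360 = 80°
Right analog: (110 + 30) mod 360 = 140°
Analogous hues = 80° and 140°


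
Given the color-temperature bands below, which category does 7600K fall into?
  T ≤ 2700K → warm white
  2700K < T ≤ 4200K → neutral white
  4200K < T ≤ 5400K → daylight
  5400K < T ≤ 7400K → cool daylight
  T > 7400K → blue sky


Temperature: 7600K
7600K > 7400K → blue sky
Classification: blue sky


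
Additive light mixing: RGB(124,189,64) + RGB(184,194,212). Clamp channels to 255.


Additive: each channel = min(255, C₁+C₂)
R: 124+184 = 308 → 255
G: 189+194 = 383 → 255
B: 64+212 = 276 → 255
= RGB(255, 255, 255)


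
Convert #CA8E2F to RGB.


CA → 202 (R)
8E → 142 (G)
2F → 47 (B)
= RGB(202, 142, 47)


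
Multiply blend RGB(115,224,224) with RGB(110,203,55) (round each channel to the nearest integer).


Multiply: C = A×B/255, rounded to nearest integer
R: 115×110/255 = 12650/255 ≈ 49.608 → 50
G: 224×203/255 = 45472/255 ≈ 178.322 → 178
B: 224×55/255 = 12320/255 ≈ 48.314 → 48
= RGB(50, 178, 48)


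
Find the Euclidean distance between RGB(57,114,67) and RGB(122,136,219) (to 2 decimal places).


d = √[(R₁-R₂)² + (G₁-G₂)² + (B₁-B₂)²]
d = √[(57-122)² + (114-136)² + (67-219)²]
d = √[4225 + 484 + 23104]
d = √27813
d ≈ 166.77


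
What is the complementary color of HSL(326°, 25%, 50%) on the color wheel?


Complement = opposite side of color wheel = hue + 180°
H' = (326 + 180) mod 360 = 146°
S and L unchanged.
= HSL(146°, 25%, 50%)


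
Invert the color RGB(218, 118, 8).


Invert: (255-R, 255-G, 255-B)
R: 255-218 = 37
G: 255-118 = 137
B: 255-8 = 247
= RGB(37, 137, 247)


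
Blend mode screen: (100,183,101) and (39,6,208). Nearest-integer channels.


Screen: C = 255 - (255-A)×(255-B)/255, rounded to nearest integer
R: 255 - (255-100)×(255-39)/255 = 255 - 33480/255 ≈ 255 - 131.294 = 123.706 → 124
G: 255 - (255-183)×(255-6)/255 = 255 - 17928/255 ≈ 255 - 70.306 = 184.694 → 185
B: 255 - (255-101)×(255-208)/255 = 255 - 7238/255 ≈ 255 - 28.384 = 226.616 → 227
= RGB(124, 185, 227)


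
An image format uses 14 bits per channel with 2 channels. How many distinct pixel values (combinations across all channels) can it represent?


Total bits = 14 bits/channel × 2 channels = 28 bits
Distinct pixel values = 2^28
= 268,435,456 pixel values


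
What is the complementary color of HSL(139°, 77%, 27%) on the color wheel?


Complement = opposite side of color wheel = hue + 180°
H' = (139 + 180) mod 360 = 319°
S and L unchanged.
= HSL(319°, 77%, 27%)


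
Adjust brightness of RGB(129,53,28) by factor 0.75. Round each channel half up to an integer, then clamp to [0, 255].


Multiply each channel by 0.75, round half up, clamp to [0, 255]
R: 129×0.75 = 96.75 → round → 97
G: 53×0.75 = 39.75 → round → 40
B: 28×0.75 = 21
= RGB(97, 40, 21)


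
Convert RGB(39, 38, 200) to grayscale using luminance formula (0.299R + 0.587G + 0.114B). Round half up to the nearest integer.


Gray = 0.299×R + 0.587×G + 0.114×B
Gray = 0.299×39 + 0.587×38 + 0.114×200
Gray = 11.661 + 22.306 + 22.800
Gray = 56.767 → round half up → 57
Gray = 57


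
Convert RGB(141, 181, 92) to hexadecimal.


R = 141 → 8D (hex)
G = 181 → B5 (hex)
B = 92 → 5C (hex)
Hex = #8DB55C


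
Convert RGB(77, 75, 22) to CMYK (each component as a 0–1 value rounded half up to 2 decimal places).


R'=77/255≈0.3020, G'=75/255≈0.2941, B'=22/255≈0.0863
K = 1 - max(R',G',B') = 1 - 77/255 = 178/255 = 0.69803… → 0.70
(1-R'-K)/(1-K) simplifies to (max-R)/max with max = 77:
C = (77-77)/77 = 0/77 = 0 → 0.00
M = (77-75)/77 = 2/77 = 0.02597… → 0.03
Y = (77-22)/77 = 55/77 = 0.71428… → 0.71
= CMYK(0.00, 0.03, 0.71, 0.70)


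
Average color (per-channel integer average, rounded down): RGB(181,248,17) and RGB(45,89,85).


Midpoint: each channel = ⌊(C₁+C₂)/2⌋
R: ⌊(181+45)/2⌋ = 113
G: ⌊(248+89)/2⌋ = 168
B: ⌊(17+85)/2⌋ = 51
= RGB(113, 168, 51)


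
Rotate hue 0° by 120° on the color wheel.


New hue = (H + rotation) mod 360
New hue = (0 + 120) mod 360
= 120 mod 360
= 120°


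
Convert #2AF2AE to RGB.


2A → 42 (R)
F2 → 242 (G)
AE → 174 (B)
= RGB(42, 242, 174)


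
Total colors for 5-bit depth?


Colors = 2^bits = 2^5
= 32 colors


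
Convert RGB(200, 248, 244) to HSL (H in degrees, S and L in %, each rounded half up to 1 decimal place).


Normalize: R'=200/255≈0.7843, G'=248/255≈0.9725, B'=244/255≈0.9569
Max=248/255, Min=200/255, Δ=Max-Min=48/255
L = (Max+Min)/2 = (248+200)/510 = 448/510 = 0.87843… → L = 87.8%
L > 0.5 → S = Δ/(2-Max-Min) = 48/(510-248-200) = 48/62 = 0.77419… → S = 77.4%
(the 1/255 factors cancel in S and H, so raw channel differences can be used)
Max is G' → H = 60 × ((B-R)/Δ + 2) = 60 × ((244-200)/48 + 2)
  44/48 + 2 = 0.9166… + 2 = 2.9166…
  H = 60 × 2.9166… = 175° → H = 175.0°
= HSL(175.0°, 77.4%, 87.8%)


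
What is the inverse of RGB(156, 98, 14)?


Invert: (255-R, 255-G, 255-B)
R: 255-156 = 99
G: 255-98 = 157
B: 255-14 = 241
= RGB(99, 157, 241)


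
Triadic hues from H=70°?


Triadic: equally spaced at 120° intervals
H1 = 70°
H2 = (70 + 120) mod 360 = 190°
H3 = (70 + 240) mod 360 = 310°
Triadic = 70°, 190°, 310°


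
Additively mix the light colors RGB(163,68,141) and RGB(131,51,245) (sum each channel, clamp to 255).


Additive: each channel = min(255, C₁+C₂)
R: 163+131 = 294 → 255
G: 68+51 = 119 → 119
B: 141+245 = 386 → 255
= RGB(255, 119, 255)


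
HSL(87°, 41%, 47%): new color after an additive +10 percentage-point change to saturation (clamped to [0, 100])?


Original S = 41%
Adjustment = +10 percentage points
New S = 41 + (10) = 51
Clamp to [0, 100] → 51
= HSL(87°, 51%, 47%)


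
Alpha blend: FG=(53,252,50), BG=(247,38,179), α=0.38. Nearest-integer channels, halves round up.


C = α×F + (1-α)×B, with 1-α = 0.62
R: 0.38×53 + 0.62×247 = 20.14 + 153.14 = 173.28 → 173
G: 0.38×252 + 0.62×38 = 95.76 + 23.56 = 119.32 → 119
B: 0.38×50 + 0.62×179 = 19.00 + 110.98 = 129.98 → 130
= RGB(173, 119, 130)


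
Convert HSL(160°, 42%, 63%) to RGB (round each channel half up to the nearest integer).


H=160°, S=0.42, L=0.63
C = (1-|2L-1|)×S = (1-|0.26|)×0.42 = 0.3108
H' = H/60 = 160/60 ≈ 2.6667; X = C×(1-|H' mod 2 - 1|) = 0.2072
m = L - C/2 = 0.63 - 0.1554 = 0.4746
Sector ⌊H'⌋ = 2 → (R',G',B') = (0.0, 0.3108, 0.2072)
RGB = ((R'+m)×255, (G'+m)×255, (B'+m)×255) = (121.023, 200.277, 173.859)
Round half up → RGB(121, 200, 174)


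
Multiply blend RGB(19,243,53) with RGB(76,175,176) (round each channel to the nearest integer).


Multiply: C = A×B/255, rounded to nearest integer
R: 19×76/255 = 1444/255 ≈ 5.663 → 6
G: 243×175/255 = 42525/255 ≈ 166.765 → 167
B: 53×176/255 = 9328/255 ≈ 36.580 → 37
= RGB(6, 167, 37)


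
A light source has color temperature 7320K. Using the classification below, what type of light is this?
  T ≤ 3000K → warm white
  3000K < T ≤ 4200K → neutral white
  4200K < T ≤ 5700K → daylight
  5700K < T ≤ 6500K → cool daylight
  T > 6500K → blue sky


Temperature: 7320K
7320K > 6500K → blue sky
Classification: blue sky


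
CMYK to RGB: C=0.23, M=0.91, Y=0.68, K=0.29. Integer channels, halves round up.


R = 255 × (1-C) × (1-K) = 255 × 0.77 × 0.71 = 139.4085 → 139
G = 255 × (1-M) × (1-K) = 255 × 0.09 × 0.71 = 16.2945 → 16
B = 255 × (1-Y) × (1-K) = 255 × 0.32 × 0.71 = 57.936 → 58
= RGB(139, 16, 58)


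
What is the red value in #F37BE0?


Color: #F37BE0
R = F3 = 243
G = 7B = 123
B = E0 = 224
Red = 243


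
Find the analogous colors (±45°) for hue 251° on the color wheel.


Base hue: 251°
Left analog: (251 - 45) mod 360 = 206°
Right analog: (251 + 45) mod 360 = 296°
Analogous hues = 206° and 296°


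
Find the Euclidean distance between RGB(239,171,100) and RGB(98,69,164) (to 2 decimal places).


d = √[(R₁-R₂)² + (G₁-G₂)² + (B₁-B₂)²]
d = √[(239-98)² + (171-69)² + (100-164)²]
d = √[19881 + 10404 + 4096]
d = √34381
d ≈ 185.42


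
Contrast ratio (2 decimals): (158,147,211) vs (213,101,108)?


Linearize each sRGB channel c=v/255: c/12.92 if c ≤ 0.04045 else ((c+0.055)/1.055)^2.4
L = 0.2126×R_lin + 0.7152×G_lin + 0.0722×B_lin
Color 1 (158,147,211):
  R=158: 158/255≈0.6196 > 0.04045 → ((0.6196+0.055)/1.055)^2.4 ≈ 0.34191
  G=147: 147/255≈0.5765 > 0.04045 → ((0.5765+0.055)/1.055)^2.4 ≈ 0.29177
  B=211: 211/255≈0.8275 > 0.04045 → ((0.8275+0.055)/1.055)^2.4 ≈ 0.65141
  L1 = 0.2126×0.34191 + 0.7152×0.29177 + 0.0722×0.65141 ≈ 0.32840
Color 2 (213,101,108):
  R=213: 213/255≈0.8353 > 0.04045 → ((0.8353+0.055)/1.055)^2.4 ≈ 0.66539
  G=101: 101/255≈0.3961 > 0.04045 → ((0.3961+0.055)/1.055)^2.4 ≈ 0.13014
  B=108: 108/255≈0.4235 > 0.04045 → ((0.4235+0.055)/1.055)^2.4 ≈ 0.14996
  L2 = 0.2126×0.66539 + 0.7152×0.13014 + 0.0722×0.14996 ≈ 0.24536
Lighter = 0.32840, Darker = 0.24536
Ratio = (L_lighter + 0.05) / (L_darker + 0.05)
Ratio = (0.32840 + 0.05) / (0.24536 + 0.05) = 0.37840 / 0.29536 ≈ 1.2811
Ratio ≈ 1.28:1


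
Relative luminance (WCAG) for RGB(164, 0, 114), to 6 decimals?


Linearize each channel (sRGB transfer function): c = v/255; c_lin = c/12.92 if c ≤ 0.04045, else ((c+0.055)/1.055)^2.4
  R: 164/255 ≈ 0.643137 > 0.04045 → ((0.643137+0.055)/1.055)^2.4 ≈ 0.371238
  G: 0/255 ≈ 0.000000 ≤ 0.04045 → 0.000000/12.92 ≈ 0.000000
  B: 114/255 ≈ 0.447059 > 0.04045 → ((0.447059+0.055)/1.055)^2.4 ≈ 0.168269
R_lin = 0.371238, G_lin = 0.000000, B_lin = 0.168269
L = 0.2126×R + 0.7152×G + 0.0722×B
L = 0.2126×0.371238 + 0.7152×0.000000 + 0.0722×0.168269
L ≈ 0.091074


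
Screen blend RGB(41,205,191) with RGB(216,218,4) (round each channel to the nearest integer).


Screen: C = 255 - (255-A)×(255-B)/255, rounded to nearest integer
R: 255 - (255-41)×(255-216)/255 = 255 - 8346/255 ≈ 255 - 32.729 = 222.271 → 222
G: 255 - (255-205)×(255-218)/255 = 255 - 1850/255 ≈ 255 - 7.255 = 247.745 → 248
B: 255 - (255-191)×(255-4)/255 = 255 - 16064/255 ≈ 255 - 62.996 = 192.004 → 192
= RGB(222, 248, 192)


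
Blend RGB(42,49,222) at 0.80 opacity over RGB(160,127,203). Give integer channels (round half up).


C = α×F + (1-α)×B, with 1-α = 0.20
R: 0.80×42 + 0.20×160 = 33.60 + 32.00 = 65.60 → 66
G: 0.80×49 + 0.20×127 = 39.20 + 25.40 = 64.60 → 65
B: 0.80×222 + 0.20×203 = 177.60 + 40.60 = 218.20 → 218
= RGB(66, 65, 218)


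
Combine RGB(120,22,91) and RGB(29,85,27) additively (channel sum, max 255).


Additive: each channel = min(255, C₁+C₂)
R: 120+29 = 149 → 149
G: 22+85 = 107 → 107
B: 91+27 = 118 → 118
= RGB(149, 107, 118)


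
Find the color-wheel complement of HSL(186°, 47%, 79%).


Complement = opposite side of color wheel = hue + 180°
H' = (186 + 180) mod 360 = 6°
S and L unchanged.
= HSL(6°, 47%, 79%)


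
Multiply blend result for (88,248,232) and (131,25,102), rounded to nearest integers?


Multiply: C = A×B/255, rounded to nearest integer
R: 88×131/255 = 11528/255 ≈ 45.208 → 45
G: 248×25/255 = 6200/255 ≈ 24.314 → 24
B: 232×102/255 = 23664/255 ≈ 92.800 → 93
= RGB(45, 24, 93)


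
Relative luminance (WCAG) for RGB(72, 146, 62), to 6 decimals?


Linearize each channel (sRGB transfer function): c = v/255; c_lin = c/12.92 if c ≤ 0.04045, else ((c+0.055)/1.055)^2.4
  R: 72/255 ≈ 0.282353 > 0.04045 → ((0.282353+0.055)/1.055)^2.4 ≈ 0.064803
  G: 146/255 ≈ 0.572549 > 0.04045 → ((0.572549+0.055)/1.055)^2.4 ≈ 0.287441
  B: 62/255 ≈ 0.243137 > 0.04045 → ((0.243137+0.055)/1.055)^2.4 ≈ 0.048172
R_lin = 0.064803, G_lin = 0.287441, B_lin = 0.048172
L = 0.2126×R + 0.7152×G + 0.0722×B
L = 0.2126×0.064803 + 0.7152×0.287441 + 0.0722×0.048172
L ≈ 0.222833
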